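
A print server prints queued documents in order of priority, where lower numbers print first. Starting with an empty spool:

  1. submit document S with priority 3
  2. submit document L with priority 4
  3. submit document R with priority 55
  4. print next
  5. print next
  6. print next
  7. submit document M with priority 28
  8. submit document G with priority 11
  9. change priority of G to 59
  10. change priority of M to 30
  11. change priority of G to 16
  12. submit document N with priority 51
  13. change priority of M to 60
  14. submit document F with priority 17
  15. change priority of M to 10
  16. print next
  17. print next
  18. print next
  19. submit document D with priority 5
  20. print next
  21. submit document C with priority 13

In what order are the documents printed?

add S (priority 3) → {S:3}
add L (priority 4) → {S:3, L:4}
add R (priority 55) → {S:3, L:4, R:55}
print next → S; now {L:4, R:55}
print next → L; now {R:55}
print next → R; now {}
add M (priority 28) → {M:28}
add G (priority 11) → {G:11, M:28}
update G to priority 59 → {M:28, G:59}
update M to priority 30 → {M:30, G:59}
update G to priority 16 → {G:16, M:30}
add N (priority 51) → {G:16, M:30, N:51}
update M to priority 60 → {G:16, N:51, M:60}
add F (priority 17) → {G:16, F:17, N:51, M:60}
update M to priority 10 → {M:10, G:16, F:17, N:51}
print next → M; now {G:16, F:17, N:51}
print next → G; now {F:17, N:51}
print next → F; now {N:51}
add D (priority 5) → {D:5, N:51}
print next → D; now {N:51}
add C (priority 13) → {C:13, N:51}

S, L, R, M, G, F, D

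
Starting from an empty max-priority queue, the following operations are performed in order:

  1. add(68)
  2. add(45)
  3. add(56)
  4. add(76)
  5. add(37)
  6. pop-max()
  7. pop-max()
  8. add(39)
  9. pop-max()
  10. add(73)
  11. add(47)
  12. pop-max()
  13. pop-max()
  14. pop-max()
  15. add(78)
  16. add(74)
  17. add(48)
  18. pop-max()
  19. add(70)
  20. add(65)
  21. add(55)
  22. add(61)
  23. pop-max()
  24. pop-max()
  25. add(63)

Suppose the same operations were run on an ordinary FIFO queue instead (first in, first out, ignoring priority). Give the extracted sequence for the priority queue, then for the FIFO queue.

insert 68 → {68}
insert 45 → {68, 45}
insert 56 → {68, 56, 45}
insert 76 → {76, 68, 56, 45}
insert 37 → {76, 68, 56, 45, 37}
pop-max → 76; now {68, 56, 45, 37}
pop-max → 68; now {56, 45, 37}
insert 39 → {56, 45, 39, 37}
pop-max → 56; now {45, 39, 37}
insert 73 → {73, 45, 39, 37}
insert 47 → {73, 47, 45, 39, 37}
pop-max → 73; now {47, 45, 39, 37}
pop-max → 47; now {45, 39, 37}
pop-max → 45; now {39, 37}
insert 78 → {78, 39, 37}
insert 74 → {78, 74, 39, 37}
insert 48 → {78, 74, 48, 39, 37}
pop-max → 78; now {74, 48, 39, 37}
insert 70 → {74, 70, 48, 39, 37}
insert 65 → {74, 70, 65, 48, 39, 37}
insert 55 → {74, 70, 65, 55, 48, 39, 37}
insert 61 → {74, 70, 65, 61, 55, 48, 39, 37}
pop-max → 74; now {70, 65, 61, 55, 48, 39, 37}
pop-max → 70; now {65, 61, 55, 48, 39, 37}
insert 63 → {65, 63, 61, 55, 48, 39, 37}

priority queue: 76 → 68 → 56 → 73 → 47 → 45 → 78 → 74 → 70; FIFO queue: 68, 45, 56, 76, 37, 39, 73, 47, 78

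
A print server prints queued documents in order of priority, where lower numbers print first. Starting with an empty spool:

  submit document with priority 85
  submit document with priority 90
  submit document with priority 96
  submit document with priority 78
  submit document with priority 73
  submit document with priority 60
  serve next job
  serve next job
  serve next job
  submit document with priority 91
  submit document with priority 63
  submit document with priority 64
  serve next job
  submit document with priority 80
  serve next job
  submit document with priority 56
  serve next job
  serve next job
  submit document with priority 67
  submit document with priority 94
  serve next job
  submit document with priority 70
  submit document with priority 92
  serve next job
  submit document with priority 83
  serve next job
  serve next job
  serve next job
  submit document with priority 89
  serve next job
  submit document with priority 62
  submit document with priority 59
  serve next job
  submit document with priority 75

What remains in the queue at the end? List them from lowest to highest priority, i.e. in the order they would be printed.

insert 85 → {85}
insert 90 → {85, 90}
insert 96 → {85, 90, 96}
insert 78 → {78, 85, 90, 96}
insert 73 → {73, 78, 85, 90, 96}
insert 60 → {60, 73, 78, 85, 90, 96}
serve next job → 60; now {73, 78, 85, 90, 96}
serve next job → 73; now {78, 85, 90, 96}
serve next job → 78; now {85, 90, 96}
insert 91 → {85, 90, 91, 96}
insert 63 → {63, 85, 90, 91, 96}
insert 64 → {63, 64, 85, 90, 91, 96}
serve next job → 63; now {64, 85, 90, 91, 96}
insert 80 → {64, 80, 85, 90, 91, 96}
serve next job → 64; now {80, 85, 90, 91, 96}
insert 56 → {56, 80, 85, 90, 91, 96}
serve next job → 56; now {80, 85, 90, 91, 96}
serve next job → 80; now {85, 90, 91, 96}
insert 67 → {67, 85, 90, 91, 96}
insert 94 → {67, 85, 90, 91, 94, 96}
serve next job → 67; now {85, 90, 91, 94, 96}
insert 70 → {70, 85, 90, 91, 94, 96}
insert 92 → {70, 85, 90, 91, 92, 94, 96}
serve next job → 70; now {85, 90, 91, 92, 94, 96}
insert 83 → {83, 85, 90, 91, 92, 94, 96}
serve next job → 83; now {85, 90, 91, 92, 94, 96}
serve next job → 85; now {90, 91, 92, 94, 96}
serve next job → 90; now {91, 92, 94, 96}
insert 89 → {89, 91, 92, 94, 96}
serve next job → 89; now {91, 92, 94, 96}
insert 62 → {62, 91, 92, 94, 96}
insert 59 → {59, 62, 91, 92, 94, 96}
serve next job → 59; now {62, 91, 92, 94, 96}
insert 75 → {62, 75, 91, 92, 94, 96}

[62, 75, 91, 92, 94, 96]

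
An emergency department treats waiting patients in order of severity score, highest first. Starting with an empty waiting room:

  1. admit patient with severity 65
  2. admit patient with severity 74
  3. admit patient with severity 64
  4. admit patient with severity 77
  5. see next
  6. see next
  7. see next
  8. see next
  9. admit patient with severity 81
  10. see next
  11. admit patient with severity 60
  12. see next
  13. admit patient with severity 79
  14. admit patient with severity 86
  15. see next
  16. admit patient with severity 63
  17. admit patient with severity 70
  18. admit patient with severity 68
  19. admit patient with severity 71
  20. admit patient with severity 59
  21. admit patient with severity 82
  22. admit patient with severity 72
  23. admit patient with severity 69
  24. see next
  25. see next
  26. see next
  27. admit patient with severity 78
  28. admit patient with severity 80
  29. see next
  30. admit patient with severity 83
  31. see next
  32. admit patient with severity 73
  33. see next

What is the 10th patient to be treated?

insert 65 → {65}
insert 74 → {74, 65}
insert 64 → {74, 65, 64}
insert 77 → {77, 74, 65, 64}
see next → 77; now {74, 65, 64}
see next → 74; now {65, 64}
see next → 65; now {64}
see next → 64; now {}
insert 81 → {81}
see next → 81; now {}
insert 60 → {60}
see next → 60; now {}
insert 79 → {79}
insert 86 → {86, 79}
see next → 86; now {79}
insert 63 → {79, 63}
insert 70 → {79, 70, 63}
insert 68 → {79, 70, 68, 63}
insert 71 → {79, 71, 70, 68, 63}
insert 59 → {79, 71, 70, 68, 63, 59}
insert 82 → {82, 79, 71, 70, 68, 63, 59}
insert 72 → {82, 79, 72, 71, 70, 68, 63, 59}
insert 69 → {82, 79, 72, 71, 70, 69, 68, 63, 59}
see next → 82; now {79, 72, 71, 70, 69, 68, 63, 59}
see next → 79; now {72, 71, 70, 69, 68, 63, 59}
see next → 72; now {71, 70, 69, 68, 63, 59}
insert 78 → {78, 71, 70, 69, 68, 63, 59}
insert 80 → {80, 78, 71, 70, 69, 68, 63, 59}
see next → 80; now {78, 71, 70, 69, 68, 63, 59}
insert 83 → {83, 78, 71, 70, 69, 68, 63, 59}
see next → 83; now {78, 71, 70, 69, 68, 63, 59}
insert 73 → {78, 73, 71, 70, 69, 68, 63, 59}
see next → 78; now {73, 71, 70, 69, 68, 63, 59}

72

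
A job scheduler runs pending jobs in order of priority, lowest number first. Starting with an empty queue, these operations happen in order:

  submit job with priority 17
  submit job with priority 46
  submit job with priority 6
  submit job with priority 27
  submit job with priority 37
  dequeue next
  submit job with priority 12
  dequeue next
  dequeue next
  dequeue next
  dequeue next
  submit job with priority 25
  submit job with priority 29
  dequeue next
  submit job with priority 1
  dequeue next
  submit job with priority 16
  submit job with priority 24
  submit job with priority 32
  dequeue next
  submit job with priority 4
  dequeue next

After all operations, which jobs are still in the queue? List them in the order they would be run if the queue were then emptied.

[24, 29, 32, 46]

insert 17 → {17}
insert 46 → {17, 46}
insert 6 → {6, 17, 46}
insert 27 → {6, 17, 27, 46}
insert 37 → {6, 17, 27, 37, 46}
dequeue next → 6; now {17, 27, 37, 46}
insert 12 → {12, 17, 27, 37, 46}
dequeue next → 12; now {17, 27, 37, 46}
dequeue next → 17; now {27, 37, 46}
dequeue next → 27; now {37, 46}
dequeue next → 37; now {46}
insert 25 → {25, 46}
insert 29 → {25, 29, 46}
dequeue next → 25; now {29, 46}
insert 1 → {1, 29, 46}
dequeue next → 1; now {29, 46}
insert 16 → {16, 29, 46}
insert 24 → {16, 24, 29, 46}
insert 32 → {16, 24, 29, 32, 46}
dequeue next → 16; now {24, 29, 32, 46}
insert 4 → {4, 24, 29, 32, 46}
dequeue next → 4; now {24, 29, 32, 46}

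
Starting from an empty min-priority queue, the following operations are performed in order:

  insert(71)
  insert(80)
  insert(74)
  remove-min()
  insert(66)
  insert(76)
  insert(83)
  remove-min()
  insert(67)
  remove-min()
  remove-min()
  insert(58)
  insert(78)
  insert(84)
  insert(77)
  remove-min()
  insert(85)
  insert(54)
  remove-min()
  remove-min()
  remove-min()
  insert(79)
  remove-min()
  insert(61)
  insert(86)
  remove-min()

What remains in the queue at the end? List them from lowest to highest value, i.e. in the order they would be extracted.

79 → 80 → 83 → 84 → 85 → 86

insert 71 → {71}
insert 80 → {71, 80}
insert 74 → {71, 74, 80}
remove-min → 71; now {74, 80}
insert 66 → {66, 74, 80}
insert 76 → {66, 74, 76, 80}
insert 83 → {66, 74, 76, 80, 83}
remove-min → 66; now {74, 76, 80, 83}
insert 67 → {67, 74, 76, 80, 83}
remove-min → 67; now {74, 76, 80, 83}
remove-min → 74; now {76, 80, 83}
insert 58 → {58, 76, 80, 83}
insert 78 → {58, 76, 78, 80, 83}
insert 84 → {58, 76, 78, 80, 83, 84}
insert 77 → {58, 76, 77, 78, 80, 83, 84}
remove-min → 58; now {76, 77, 78, 80, 83, 84}
insert 85 → {76, 77, 78, 80, 83, 84, 85}
insert 54 → {54, 76, 77, 78, 80, 83, 84, 85}
remove-min → 54; now {76, 77, 78, 80, 83, 84, 85}
remove-min → 76; now {77, 78, 80, 83, 84, 85}
remove-min → 77; now {78, 80, 83, 84, 85}
insert 79 → {78, 79, 80, 83, 84, 85}
remove-min → 78; now {79, 80, 83, 84, 85}
insert 61 → {61, 79, 80, 83, 84, 85}
insert 86 → {61, 79, 80, 83, 84, 85, 86}
remove-min → 61; now {79, 80, 83, 84, 85, 86}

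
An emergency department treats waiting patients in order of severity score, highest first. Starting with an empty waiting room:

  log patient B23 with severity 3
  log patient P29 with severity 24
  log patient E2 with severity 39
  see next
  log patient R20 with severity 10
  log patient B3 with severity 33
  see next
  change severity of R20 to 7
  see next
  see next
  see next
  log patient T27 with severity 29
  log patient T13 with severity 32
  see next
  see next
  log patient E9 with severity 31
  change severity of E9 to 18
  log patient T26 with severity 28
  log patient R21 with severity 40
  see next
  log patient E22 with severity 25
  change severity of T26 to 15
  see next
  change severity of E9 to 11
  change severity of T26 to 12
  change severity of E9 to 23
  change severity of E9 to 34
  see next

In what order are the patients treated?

[E2, B3, P29, R20, B23, T13, T27, R21, E22, E9]

add B23 (severity 3) → {B23:3}
add P29 (severity 24) → {P29:24, B23:3}
add E2 (severity 39) → {E2:39, P29:24, B23:3}
see next → E2; now {P29:24, B23:3}
add R20 (severity 10) → {P29:24, R20:10, B23:3}
add B3 (severity 33) → {B3:33, P29:24, R20:10, B23:3}
see next → B3; now {P29:24, R20:10, B23:3}
update R20 to severity 7 → {P29:24, R20:7, B23:3}
see next → P29; now {R20:7, B23:3}
see next → R20; now {B23:3}
see next → B23; now {}
add T27 (severity 29) → {T27:29}
add T13 (severity 32) → {T13:32, T27:29}
see next → T13; now {T27:29}
see next → T27; now {}
add E9 (severity 31) → {E9:31}
update E9 to severity 18 → {E9:18}
add T26 (severity 28) → {T26:28, E9:18}
add R21 (severity 40) → {R21:40, T26:28, E9:18}
see next → R21; now {T26:28, E9:18}
add E22 (severity 25) → {T26:28, E22:25, E9:18}
update T26 to severity 15 → {E22:25, E9:18, T26:15}
see next → E22; now {E9:18, T26:15}
update E9 to severity 11 → {T26:15, E9:11}
update T26 to severity 12 → {T26:12, E9:11}
update E9 to severity 23 → {E9:23, T26:12}
update E9 to severity 34 → {E9:34, T26:12}
see next → E9; now {T26:12}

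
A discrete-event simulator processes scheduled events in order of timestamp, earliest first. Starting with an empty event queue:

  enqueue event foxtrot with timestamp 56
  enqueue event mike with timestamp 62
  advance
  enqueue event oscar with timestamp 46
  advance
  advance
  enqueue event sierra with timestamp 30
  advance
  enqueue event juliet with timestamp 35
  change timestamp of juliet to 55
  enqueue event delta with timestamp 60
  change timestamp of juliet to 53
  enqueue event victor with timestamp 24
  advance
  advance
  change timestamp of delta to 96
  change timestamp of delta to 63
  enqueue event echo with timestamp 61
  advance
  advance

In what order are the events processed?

[foxtrot, oscar, mike, sierra, victor, juliet, echo, delta]

add foxtrot (timestamp 56) → {foxtrot:56}
add mike (timestamp 62) → {foxtrot:56, mike:62}
advance → foxtrot; now {mike:62}
add oscar (timestamp 46) → {oscar:46, mike:62}
advance → oscar; now {mike:62}
advance → mike; now {}
add sierra (timestamp 30) → {sierra:30}
advance → sierra; now {}
add juliet (timestamp 35) → {juliet:35}
update juliet to timestamp 55 → {juliet:55}
add delta (timestamp 60) → {juliet:55, delta:60}
update juliet to timestamp 53 → {juliet:53, delta:60}
add victor (timestamp 24) → {victor:24, juliet:53, delta:60}
advance → victor; now {juliet:53, delta:60}
advance → juliet; now {delta:60}
update delta to timestamp 96 → {delta:96}
update delta to timestamp 63 → {delta:63}
add echo (timestamp 61) → {echo:61, delta:63}
advance → echo; now {delta:63}
advance → delta; now {}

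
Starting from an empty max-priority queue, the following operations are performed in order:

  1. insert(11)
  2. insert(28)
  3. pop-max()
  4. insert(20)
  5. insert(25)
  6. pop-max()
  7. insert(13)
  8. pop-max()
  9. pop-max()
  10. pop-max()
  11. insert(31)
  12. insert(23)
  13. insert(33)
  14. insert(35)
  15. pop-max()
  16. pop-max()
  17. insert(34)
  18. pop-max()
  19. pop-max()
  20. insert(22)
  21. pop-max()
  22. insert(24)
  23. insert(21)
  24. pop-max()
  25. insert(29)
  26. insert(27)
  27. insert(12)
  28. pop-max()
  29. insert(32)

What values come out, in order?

28 → 25 → 20 → 13 → 11 → 35 → 33 → 34 → 31 → 23 → 24 → 29

insert 11 → {11}
insert 28 → {28, 11}
pop-max → 28; now {11}
insert 20 → {20, 11}
insert 25 → {25, 20, 11}
pop-max → 25; now {20, 11}
insert 13 → {20, 13, 11}
pop-max → 20; now {13, 11}
pop-max → 13; now {11}
pop-max → 11; now {}
insert 31 → {31}
insert 23 → {31, 23}
insert 33 → {33, 31, 23}
insert 35 → {35, 33, 31, 23}
pop-max → 35; now {33, 31, 23}
pop-max → 33; now {31, 23}
insert 34 → {34, 31, 23}
pop-max → 34; now {31, 23}
pop-max → 31; now {23}
insert 22 → {23, 22}
pop-max → 23; now {22}
insert 24 → {24, 22}
insert 21 → {24, 22, 21}
pop-max → 24; now {22, 21}
insert 29 → {29, 22, 21}
insert 27 → {29, 27, 22, 21}
insert 12 → {29, 27, 22, 21, 12}
pop-max → 29; now {27, 22, 21, 12}
insert 32 → {32, 27, 22, 21, 12}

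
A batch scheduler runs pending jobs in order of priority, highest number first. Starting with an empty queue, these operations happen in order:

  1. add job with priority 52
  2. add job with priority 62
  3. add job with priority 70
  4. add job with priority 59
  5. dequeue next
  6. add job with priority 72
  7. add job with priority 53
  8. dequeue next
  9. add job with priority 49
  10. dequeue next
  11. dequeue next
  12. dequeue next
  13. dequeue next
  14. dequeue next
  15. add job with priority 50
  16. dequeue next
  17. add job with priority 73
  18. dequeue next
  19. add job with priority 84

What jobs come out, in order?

70 → 72 → 62 → 59 → 53 → 52 → 49 → 50 → 73

insert 52 → {52}
insert 62 → {62, 52}
insert 70 → {70, 62, 52}
insert 59 → {70, 62, 59, 52}
dequeue next → 70; now {62, 59, 52}
insert 72 → {72, 62, 59, 52}
insert 53 → {72, 62, 59, 53, 52}
dequeue next → 72; now {62, 59, 53, 52}
insert 49 → {62, 59, 53, 52, 49}
dequeue next → 62; now {59, 53, 52, 49}
dequeue next → 59; now {53, 52, 49}
dequeue next → 53; now {52, 49}
dequeue next → 52; now {49}
dequeue next → 49; now {}
insert 50 → {50}
dequeue next → 50; now {}
insert 73 → {73}
dequeue next → 73; now {}
insert 84 → {84}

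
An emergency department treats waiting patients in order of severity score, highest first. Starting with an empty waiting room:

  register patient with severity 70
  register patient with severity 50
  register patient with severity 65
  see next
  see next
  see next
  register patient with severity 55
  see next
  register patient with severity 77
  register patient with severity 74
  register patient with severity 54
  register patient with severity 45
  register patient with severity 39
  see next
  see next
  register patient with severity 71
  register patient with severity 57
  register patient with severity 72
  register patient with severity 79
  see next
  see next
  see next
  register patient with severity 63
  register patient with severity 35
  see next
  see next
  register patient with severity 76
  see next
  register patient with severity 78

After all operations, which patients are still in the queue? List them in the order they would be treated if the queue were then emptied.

insert 70 → {70}
insert 50 → {70, 50}
insert 65 → {70, 65, 50}
see next → 70; now {65, 50}
see next → 65; now {50}
see next → 50; now {}
insert 55 → {55}
see next → 55; now {}
insert 77 → {77}
insert 74 → {77, 74}
insert 54 → {77, 74, 54}
insert 45 → {77, 74, 54, 45}
insert 39 → {77, 74, 54, 45, 39}
see next → 77; now {74, 54, 45, 39}
see next → 74; now {54, 45, 39}
insert 71 → {71, 54, 45, 39}
insert 57 → {71, 57, 54, 45, 39}
insert 72 → {72, 71, 57, 54, 45, 39}
insert 79 → {79, 72, 71, 57, 54, 45, 39}
see next → 79; now {72, 71, 57, 54, 45, 39}
see next → 72; now {71, 57, 54, 45, 39}
see next → 71; now {57, 54, 45, 39}
insert 63 → {63, 57, 54, 45, 39}
insert 35 → {63, 57, 54, 45, 39, 35}
see next → 63; now {57, 54, 45, 39, 35}
see next → 57; now {54, 45, 39, 35}
insert 76 → {76, 54, 45, 39, 35}
see next → 76; now {54, 45, 39, 35}
insert 78 → {78, 54, 45, 39, 35}

[78, 54, 45, 39, 35]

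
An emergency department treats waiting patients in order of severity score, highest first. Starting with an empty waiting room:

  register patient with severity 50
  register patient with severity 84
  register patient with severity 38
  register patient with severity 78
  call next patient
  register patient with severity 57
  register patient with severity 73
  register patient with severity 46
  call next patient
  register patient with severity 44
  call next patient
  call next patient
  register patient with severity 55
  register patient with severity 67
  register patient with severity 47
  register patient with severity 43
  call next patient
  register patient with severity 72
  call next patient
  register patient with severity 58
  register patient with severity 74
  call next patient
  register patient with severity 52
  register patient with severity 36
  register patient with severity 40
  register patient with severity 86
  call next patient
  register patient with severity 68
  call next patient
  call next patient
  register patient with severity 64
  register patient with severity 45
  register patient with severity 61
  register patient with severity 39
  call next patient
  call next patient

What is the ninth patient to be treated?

insert 50 → {50}
insert 84 → {84, 50}
insert 38 → {84, 50, 38}
insert 78 → {84, 78, 50, 38}
call next patient → 84; now {78, 50, 38}
insert 57 → {78, 57, 50, 38}
insert 73 → {78, 73, 57, 50, 38}
insert 46 → {78, 73, 57, 50, 46, 38}
call next patient → 78; now {73, 57, 50, 46, 38}
insert 44 → {73, 57, 50, 46, 44, 38}
call next patient → 73; now {57, 50, 46, 44, 38}
call next patient → 57; now {50, 46, 44, 38}
insert 55 → {55, 50, 46, 44, 38}
insert 67 → {67, 55, 50, 46, 44, 38}
insert 47 → {67, 55, 50, 47, 46, 44, 38}
insert 43 → {67, 55, 50, 47, 46, 44, 43, 38}
call next patient → 67; now {55, 50, 47, 46, 44, 43, 38}
insert 72 → {72, 55, 50, 47, 46, 44, 43, 38}
call next patient → 72; now {55, 50, 47, 46, 44, 43, 38}
insert 58 → {58, 55, 50, 47, 46, 44, 43, 38}
insert 74 → {74, 58, 55, 50, 47, 46, 44, 43, 38}
call next patient → 74; now {58, 55, 50, 47, 46, 44, 43, 38}
insert 52 → {58, 55, 52, 50, 47, 46, 44, 43, 38}
insert 36 → {58, 55, 52, 50, 47, 46, 44, 43, 38, 36}
insert 40 → {58, 55, 52, 50, 47, 46, 44, 43, 40, 38, 36}
insert 86 → {86, 58, 55, 52, 50, 47, 46, 44, 43, 40, 38, 36}
call next patient → 86; now {58, 55, 52, 50, 47, 46, 44, 43, 40, 38, 36}
insert 68 → {68, 58, 55, 52, 50, 47, 46, 44, 43, 40, 38, 36}
call next patient → 68; now {58, 55, 52, 50, 47, 46, 44, 43, 40, 38, 36}
call next patient → 58; now {55, 52, 50, 47, 46, 44, 43, 40, 38, 36}
insert 64 → {64, 55, 52, 50, 47, 46, 44, 43, 40, 38, 36}
insert 45 → {64, 55, 52, 50, 47, 46, 45, 44, 43, 40, 38, 36}
insert 61 → {64, 61, 55, 52, 50, 47, 46, 45, 44, 43, 40, 38, 36}
insert 39 → {64, 61, 55, 52, 50, 47, 46, 45, 44, 43, 40, 39, 38, 36}
call next patient → 64; now {61, 55, 52, 50, 47, 46, 45, 44, 43, 40, 39, 38, 36}
call next patient → 61; now {55, 52, 50, 47, 46, 45, 44, 43, 40, 39, 38, 36}

68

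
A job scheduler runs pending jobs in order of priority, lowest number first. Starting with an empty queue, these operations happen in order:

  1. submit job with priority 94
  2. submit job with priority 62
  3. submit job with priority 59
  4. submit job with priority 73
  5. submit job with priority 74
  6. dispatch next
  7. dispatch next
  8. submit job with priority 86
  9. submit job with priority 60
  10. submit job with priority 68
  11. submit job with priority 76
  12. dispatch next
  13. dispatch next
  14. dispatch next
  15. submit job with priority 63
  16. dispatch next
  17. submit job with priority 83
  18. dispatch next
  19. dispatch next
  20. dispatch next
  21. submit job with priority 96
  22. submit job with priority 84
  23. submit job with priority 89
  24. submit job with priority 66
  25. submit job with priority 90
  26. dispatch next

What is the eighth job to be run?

76

insert 94 → {94}
insert 62 → {62, 94}
insert 59 → {59, 62, 94}
insert 73 → {59, 62, 73, 94}
insert 74 → {59, 62, 73, 74, 94}
dispatch next → 59; now {62, 73, 74, 94}
dispatch next → 62; now {73, 74, 94}
insert 86 → {73, 74, 86, 94}
insert 60 → {60, 73, 74, 86, 94}
insert 68 → {60, 68, 73, 74, 86, 94}
insert 76 → {60, 68, 73, 74, 76, 86, 94}
dispatch next → 60; now {68, 73, 74, 76, 86, 94}
dispatch next → 68; now {73, 74, 76, 86, 94}
dispatch next → 73; now {74, 76, 86, 94}
insert 63 → {63, 74, 76, 86, 94}
dispatch next → 63; now {74, 76, 86, 94}
insert 83 → {74, 76, 83, 86, 94}
dispatch next → 74; now {76, 83, 86, 94}
dispatch next → 76; now {83, 86, 94}
dispatch next → 83; now {86, 94}
insert 96 → {86, 94, 96}
insert 84 → {84, 86, 94, 96}
insert 89 → {84, 86, 89, 94, 96}
insert 66 → {66, 84, 86, 89, 94, 96}
insert 90 → {66, 84, 86, 89, 90, 94, 96}
dispatch next → 66; now {84, 86, 89, 90, 94, 96}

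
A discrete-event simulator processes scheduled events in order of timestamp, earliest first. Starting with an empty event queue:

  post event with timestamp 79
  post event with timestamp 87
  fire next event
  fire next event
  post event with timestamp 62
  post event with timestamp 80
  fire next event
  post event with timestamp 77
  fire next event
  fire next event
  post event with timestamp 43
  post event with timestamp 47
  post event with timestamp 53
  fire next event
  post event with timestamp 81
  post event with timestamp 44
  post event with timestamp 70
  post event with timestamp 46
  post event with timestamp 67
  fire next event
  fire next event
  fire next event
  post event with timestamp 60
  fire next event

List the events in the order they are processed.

79, 87, 62, 77, 80, 43, 44, 46, 47, 53

insert 79 → {79}
insert 87 → {79, 87}
fire next event → 79; now {87}
fire next event → 87; now {}
insert 62 → {62}
insert 80 → {62, 80}
fire next event → 62; now {80}
insert 77 → {77, 80}
fire next event → 77; now {80}
fire next event → 80; now {}
insert 43 → {43}
insert 47 → {43, 47}
insert 53 → {43, 47, 53}
fire next event → 43; now {47, 53}
insert 81 → {47, 53, 81}
insert 44 → {44, 47, 53, 81}
insert 70 → {44, 47, 53, 70, 81}
insert 46 → {44, 46, 47, 53, 70, 81}
insert 67 → {44, 46, 47, 53, 67, 70, 81}
fire next event → 44; now {46, 47, 53, 67, 70, 81}
fire next event → 46; now {47, 53, 67, 70, 81}
fire next event → 47; now {53, 67, 70, 81}
insert 60 → {53, 60, 67, 70, 81}
fire next event → 53; now {60, 67, 70, 81}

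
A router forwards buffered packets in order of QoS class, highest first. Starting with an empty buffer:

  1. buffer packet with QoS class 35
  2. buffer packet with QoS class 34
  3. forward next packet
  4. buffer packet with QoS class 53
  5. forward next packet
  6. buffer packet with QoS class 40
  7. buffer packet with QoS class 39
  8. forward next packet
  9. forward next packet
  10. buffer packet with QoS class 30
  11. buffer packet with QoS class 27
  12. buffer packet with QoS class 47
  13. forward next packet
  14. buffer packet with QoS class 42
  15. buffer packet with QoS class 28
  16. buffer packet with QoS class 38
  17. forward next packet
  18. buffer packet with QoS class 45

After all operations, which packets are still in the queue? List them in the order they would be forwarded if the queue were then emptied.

45, 38, 34, 30, 28, 27

insert 35 → {35}
insert 34 → {35, 34}
forward next packet → 35; now {34}
insert 53 → {53, 34}
forward next packet → 53; now {34}
insert 40 → {40, 34}
insert 39 → {40, 39, 34}
forward next packet → 40; now {39, 34}
forward next packet → 39; now {34}
insert 30 → {34, 30}
insert 27 → {34, 30, 27}
insert 47 → {47, 34, 30, 27}
forward next packet → 47; now {34, 30, 27}
insert 42 → {42, 34, 30, 27}
insert 28 → {42, 34, 30, 28, 27}
insert 38 → {42, 38, 34, 30, 28, 27}
forward next packet → 42; now {38, 34, 30, 28, 27}
insert 45 → {45, 38, 34, 30, 28, 27}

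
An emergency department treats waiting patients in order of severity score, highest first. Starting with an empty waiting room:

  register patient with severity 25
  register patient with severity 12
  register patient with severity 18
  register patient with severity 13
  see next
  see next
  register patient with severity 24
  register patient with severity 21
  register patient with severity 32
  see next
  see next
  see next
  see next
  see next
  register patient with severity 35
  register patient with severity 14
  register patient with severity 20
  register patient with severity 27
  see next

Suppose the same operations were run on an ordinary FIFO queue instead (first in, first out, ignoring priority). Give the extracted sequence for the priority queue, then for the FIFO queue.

priority queue: [25, 18, 32, 24, 21, 13, 12, 35]; FIFO queue: 25 → 12 → 18 → 13 → 24 → 21 → 32 → 35

insert 25 → {25}
insert 12 → {25, 12}
insert 18 → {25, 18, 12}
insert 13 → {25, 18, 13, 12}
see next → 25; now {18, 13, 12}
see next → 18; now {13, 12}
insert 24 → {24, 13, 12}
insert 21 → {24, 21, 13, 12}
insert 32 → {32, 24, 21, 13, 12}
see next → 32; now {24, 21, 13, 12}
see next → 24; now {21, 13, 12}
see next → 21; now {13, 12}
see next → 13; now {12}
see next → 12; now {}
insert 35 → {35}
insert 14 → {35, 14}
insert 20 → {35, 20, 14}
insert 27 → {35, 27, 20, 14}
see next → 35; now {27, 20, 14}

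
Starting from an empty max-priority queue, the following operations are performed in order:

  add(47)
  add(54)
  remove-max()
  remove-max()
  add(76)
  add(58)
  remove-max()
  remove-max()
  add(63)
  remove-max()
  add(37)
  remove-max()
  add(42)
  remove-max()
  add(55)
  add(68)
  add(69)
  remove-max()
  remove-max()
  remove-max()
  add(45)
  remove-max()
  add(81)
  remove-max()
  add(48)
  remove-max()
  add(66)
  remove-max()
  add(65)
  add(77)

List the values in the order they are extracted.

54 → 47 → 76 → 58 → 63 → 37 → 42 → 69 → 68 → 55 → 45 → 81 → 48 → 66

insert 47 → {47}
insert 54 → {54, 47}
remove-max → 54; now {47}
remove-max → 47; now {}
insert 76 → {76}
insert 58 → {76, 58}
remove-max → 76; now {58}
remove-max → 58; now {}
insert 63 → {63}
remove-max → 63; now {}
insert 37 → {37}
remove-max → 37; now {}
insert 42 → {42}
remove-max → 42; now {}
insert 55 → {55}
insert 68 → {68, 55}
insert 69 → {69, 68, 55}
remove-max → 69; now {68, 55}
remove-max → 68; now {55}
remove-max → 55; now {}
insert 45 → {45}
remove-max → 45; now {}
insert 81 → {81}
remove-max → 81; now {}
insert 48 → {48}
remove-max → 48; now {}
insert 66 → {66}
remove-max → 66; now {}
insert 65 → {65}
insert 77 → {77, 65}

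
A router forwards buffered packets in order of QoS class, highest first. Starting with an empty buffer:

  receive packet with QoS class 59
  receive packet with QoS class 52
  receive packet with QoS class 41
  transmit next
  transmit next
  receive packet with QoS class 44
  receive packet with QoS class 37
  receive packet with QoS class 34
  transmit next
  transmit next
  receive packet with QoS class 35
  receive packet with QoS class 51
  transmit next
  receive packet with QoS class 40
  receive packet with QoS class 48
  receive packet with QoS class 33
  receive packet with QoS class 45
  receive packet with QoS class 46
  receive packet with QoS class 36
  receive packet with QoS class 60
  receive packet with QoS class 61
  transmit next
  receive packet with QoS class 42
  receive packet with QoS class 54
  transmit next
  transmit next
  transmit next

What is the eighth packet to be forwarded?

insert 59 → {59}
insert 52 → {59, 52}
insert 41 → {59, 52, 41}
transmit next → 59; now {52, 41}
transmit next → 52; now {41}
insert 44 → {44, 41}
insert 37 → {44, 41, 37}
insert 34 → {44, 41, 37, 34}
transmit next → 44; now {41, 37, 34}
transmit next → 41; now {37, 34}
insert 35 → {37, 35, 34}
insert 51 → {51, 37, 35, 34}
transmit next → 51; now {37, 35, 34}
insert 40 → {40, 37, 35, 34}
insert 48 → {48, 40, 37, 35, 34}
insert 33 → {48, 40, 37, 35, 34, 33}
insert 45 → {48, 45, 40, 37, 35, 34, 33}
insert 46 → {48, 46, 45, 40, 37, 35, 34, 33}
insert 36 → {48, 46, 45, 40, 37, 36, 35, 34, 33}
insert 60 → {60, 48, 46, 45, 40, 37, 36, 35, 34, 33}
insert 61 → {61, 60, 48, 46, 45, 40, 37, 36, 35, 34, 33}
transmit next → 61; now {60, 48, 46, 45, 40, 37, 36, 35, 34, 33}
insert 42 → {60, 48, 46, 45, 42, 40, 37, 36, 35, 34, 33}
insert 54 → {60, 54, 48, 46, 45, 42, 40, 37, 36, 35, 34, 33}
transmit next → 60; now {54, 48, 46, 45, 42, 40, 37, 36, 35, 34, 33}
transmit next → 54; now {48, 46, 45, 42, 40, 37, 36, 35, 34, 33}
transmit next → 48; now {46, 45, 42, 40, 37, 36, 35, 34, 33}

54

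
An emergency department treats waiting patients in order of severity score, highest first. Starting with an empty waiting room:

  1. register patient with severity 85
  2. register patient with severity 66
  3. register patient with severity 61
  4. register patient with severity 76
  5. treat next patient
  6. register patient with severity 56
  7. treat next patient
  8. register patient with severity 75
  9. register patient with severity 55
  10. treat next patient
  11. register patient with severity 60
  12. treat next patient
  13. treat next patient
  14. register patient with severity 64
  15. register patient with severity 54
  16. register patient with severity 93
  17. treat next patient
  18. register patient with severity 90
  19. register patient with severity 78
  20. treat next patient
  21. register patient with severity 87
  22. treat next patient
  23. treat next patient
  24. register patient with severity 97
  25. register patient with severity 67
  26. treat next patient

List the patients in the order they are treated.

85 → 76 → 75 → 66 → 61 → 93 → 90 → 87 → 78 → 97

insert 85 → {85}
insert 66 → {85, 66}
insert 61 → {85, 66, 61}
insert 76 → {85, 76, 66, 61}
treat next patient → 85; now {76, 66, 61}
insert 56 → {76, 66, 61, 56}
treat next patient → 76; now {66, 61, 56}
insert 75 → {75, 66, 61, 56}
insert 55 → {75, 66, 61, 56, 55}
treat next patient → 75; now {66, 61, 56, 55}
insert 60 → {66, 61, 60, 56, 55}
treat next patient → 66; now {61, 60, 56, 55}
treat next patient → 61; now {60, 56, 55}
insert 64 → {64, 60, 56, 55}
insert 54 → {64, 60, 56, 55, 54}
insert 93 → {93, 64, 60, 56, 55, 54}
treat next patient → 93; now {64, 60, 56, 55, 54}
insert 90 → {90, 64, 60, 56, 55, 54}
insert 78 → {90, 78, 64, 60, 56, 55, 54}
treat next patient → 90; now {78, 64, 60, 56, 55, 54}
insert 87 → {87, 78, 64, 60, 56, 55, 54}
treat next patient → 87; now {78, 64, 60, 56, 55, 54}
treat next patient → 78; now {64, 60, 56, 55, 54}
insert 97 → {97, 64, 60, 56, 55, 54}
insert 67 → {97, 67, 64, 60, 56, 55, 54}
treat next patient → 97; now {67, 64, 60, 56, 55, 54}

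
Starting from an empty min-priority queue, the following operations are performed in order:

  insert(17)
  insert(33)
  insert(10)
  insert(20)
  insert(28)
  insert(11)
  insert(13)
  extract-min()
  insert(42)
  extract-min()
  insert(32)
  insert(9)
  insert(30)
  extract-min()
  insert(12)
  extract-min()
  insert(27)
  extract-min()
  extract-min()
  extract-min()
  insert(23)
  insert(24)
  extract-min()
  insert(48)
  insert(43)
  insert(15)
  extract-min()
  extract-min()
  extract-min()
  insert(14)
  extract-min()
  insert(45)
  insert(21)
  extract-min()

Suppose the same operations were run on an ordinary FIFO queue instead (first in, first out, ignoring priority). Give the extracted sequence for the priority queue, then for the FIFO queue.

insert 17 → {17}
insert 33 → {17, 33}
insert 10 → {10, 17, 33}
insert 20 → {10, 17, 20, 33}
insert 28 → {10, 17, 20, 28, 33}
insert 11 → {10, 11, 17, 20, 28, 33}
insert 13 → {10, 11, 13, 17, 20, 28, 33}
extract-min → 10; now {11, 13, 17, 20, 28, 33}
insert 42 → {11, 13, 17, 20, 28, 33, 42}
extract-min → 11; now {13, 17, 20, 28, 33, 42}
insert 32 → {13, 17, 20, 28, 32, 33, 42}
insert 9 → {9, 13, 17, 20, 28, 32, 33, 42}
insert 30 → {9, 13, 17, 20, 28, 30, 32, 33, 42}
extract-min → 9; now {13, 17, 20, 28, 30, 32, 33, 42}
insert 12 → {12, 13, 17, 20, 28, 30, 32, 33, 42}
extract-min → 12; now {13, 17, 20, 28, 30, 32, 33, 42}
insert 27 → {13, 17, 20, 27, 28, 30, 32, 33, 42}
extract-min → 13; now {17, 20, 27, 28, 30, 32, 33, 42}
extract-min → 17; now {20, 27, 28, 30, 32, 33, 42}
extract-min → 20; now {27, 28, 30, 32, 33, 42}
insert 23 → {23, 27, 28, 30, 32, 33, 42}
insert 24 → {23, 24, 27, 28, 30, 32, 33, 42}
extract-min → 23; now {24, 27, 28, 30, 32, 33, 42}
insert 48 → {24, 27, 28, 30, 32, 33, 42, 48}
insert 43 → {24, 27, 28, 30, 32, 33, 42, 43, 48}
insert 15 → {15, 24, 27, 28, 30, 32, 33, 42, 43, 48}
extract-min → 15; now {24, 27, 28, 30, 32, 33, 42, 43, 48}
extract-min → 24; now {27, 28, 30, 32, 33, 42, 43, 48}
extract-min → 27; now {28, 30, 32, 33, 42, 43, 48}
insert 14 → {14, 28, 30, 32, 33, 42, 43, 48}
extract-min → 14; now {28, 30, 32, 33, 42, 43, 48}
insert 45 → {28, 30, 32, 33, 42, 43, 45, 48}
insert 21 → {21, 28, 30, 32, 33, 42, 43, 45, 48}
extract-min → 21; now {28, 30, 32, 33, 42, 43, 45, 48}

priority queue: 10, 11, 9, 12, 13, 17, 20, 23, 15, 24, 27, 14, 21; FIFO queue: 17, 33, 10, 20, 28, 11, 13, 42, 32, 9, 30, 12, 27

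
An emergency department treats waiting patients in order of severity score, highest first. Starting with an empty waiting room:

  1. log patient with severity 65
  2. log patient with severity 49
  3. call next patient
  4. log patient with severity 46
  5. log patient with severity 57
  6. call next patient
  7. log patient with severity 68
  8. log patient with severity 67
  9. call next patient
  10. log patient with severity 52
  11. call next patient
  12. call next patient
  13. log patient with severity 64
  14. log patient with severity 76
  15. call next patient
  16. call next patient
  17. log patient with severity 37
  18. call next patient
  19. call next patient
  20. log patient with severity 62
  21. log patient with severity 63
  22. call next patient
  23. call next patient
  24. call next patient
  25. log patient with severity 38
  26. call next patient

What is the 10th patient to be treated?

63

insert 65 → {65}
insert 49 → {65, 49}
call next patient → 65; now {49}
insert 46 → {49, 46}
insert 57 → {57, 49, 46}
call next patient → 57; now {49, 46}
insert 68 → {68, 49, 46}
insert 67 → {68, 67, 49, 46}
call next patient → 68; now {67, 49, 46}
insert 52 → {67, 52, 49, 46}
call next patient → 67; now {52, 49, 46}
call next patient → 52; now {49, 46}
insert 64 → {64, 49, 46}
insert 76 → {76, 64, 49, 46}
call next patient → 76; now {64, 49, 46}
call next patient → 64; now {49, 46}
insert 37 → {49, 46, 37}
call next patient → 49; now {46, 37}
call next patient → 46; now {37}
insert 62 → {62, 37}
insert 63 → {63, 62, 37}
call next patient → 63; now {62, 37}
call next patient → 62; now {37}
call next patient → 37; now {}
insert 38 → {38}
call next patient → 38; now {}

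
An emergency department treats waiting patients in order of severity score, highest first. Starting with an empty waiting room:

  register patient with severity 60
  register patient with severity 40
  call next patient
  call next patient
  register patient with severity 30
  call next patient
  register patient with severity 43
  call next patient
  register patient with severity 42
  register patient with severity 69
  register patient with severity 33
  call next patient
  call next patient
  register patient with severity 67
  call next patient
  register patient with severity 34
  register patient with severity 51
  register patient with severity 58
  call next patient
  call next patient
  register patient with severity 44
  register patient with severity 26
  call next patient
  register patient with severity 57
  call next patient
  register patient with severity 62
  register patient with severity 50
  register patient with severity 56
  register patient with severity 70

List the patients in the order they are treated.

insert 60 → {60}
insert 40 → {60, 40}
call next patient → 60; now {40}
call next patient → 40; now {}
insert 30 → {30}
call next patient → 30; now {}
insert 43 → {43}
call next patient → 43; now {}
insert 42 → {42}
insert 69 → {69, 42}
insert 33 → {69, 42, 33}
call next patient → 69; now {42, 33}
call next patient → 42; now {33}
insert 67 → {67, 33}
call next patient → 67; now {33}
insert 34 → {34, 33}
insert 51 → {51, 34, 33}
insert 58 → {58, 51, 34, 33}
call next patient → 58; now {51, 34, 33}
call next patient → 51; now {34, 33}
insert 44 → {44, 34, 33}
insert 26 → {44, 34, 33, 26}
call next patient → 44; now {34, 33, 26}
insert 57 → {57, 34, 33, 26}
call next patient → 57; now {34, 33, 26}
insert 62 → {62, 34, 33, 26}
insert 50 → {62, 50, 34, 33, 26}
insert 56 → {62, 56, 50, 34, 33, 26}
insert 70 → {70, 62, 56, 50, 34, 33, 26}

[60, 40, 30, 43, 69, 42, 67, 58, 51, 44, 57]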